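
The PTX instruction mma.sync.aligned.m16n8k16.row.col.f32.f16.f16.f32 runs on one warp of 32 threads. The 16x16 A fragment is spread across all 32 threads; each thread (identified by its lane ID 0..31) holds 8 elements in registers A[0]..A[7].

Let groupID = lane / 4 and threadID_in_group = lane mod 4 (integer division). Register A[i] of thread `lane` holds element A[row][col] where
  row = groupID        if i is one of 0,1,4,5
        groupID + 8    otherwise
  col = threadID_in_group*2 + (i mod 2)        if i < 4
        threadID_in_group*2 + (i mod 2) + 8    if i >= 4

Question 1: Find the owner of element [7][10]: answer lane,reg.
r: 7->gid=7,r8=0  c: 10->c8=1,tid=1,i&1=0
L=7*4+1=29  i=1*4+0*2+0=4

29,4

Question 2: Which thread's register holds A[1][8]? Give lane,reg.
4,4

r:1=>grp=1,rB=0  c:8=>cB=1,tig=0,lo=0
L=1*4+0=4  i=1*4+0*2+0=4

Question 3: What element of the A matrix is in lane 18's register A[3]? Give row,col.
12,5

lane 18⇒18/4=4, 18 mod 4=2
i=3  r:4+8⇒12  c:2·2+1+0⇒5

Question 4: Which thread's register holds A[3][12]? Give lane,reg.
14,4

r:3=>grp=3,rB=0  c:12=>cB=1,tig=2,lo=0
L=3*4+2=14  i=1*4+0*2+0=4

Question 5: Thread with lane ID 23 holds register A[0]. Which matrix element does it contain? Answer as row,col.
5,6

lane 23->23/4=5, 23 mod 4=3
i=0  r:5+0->5  c:2·3+0+0->6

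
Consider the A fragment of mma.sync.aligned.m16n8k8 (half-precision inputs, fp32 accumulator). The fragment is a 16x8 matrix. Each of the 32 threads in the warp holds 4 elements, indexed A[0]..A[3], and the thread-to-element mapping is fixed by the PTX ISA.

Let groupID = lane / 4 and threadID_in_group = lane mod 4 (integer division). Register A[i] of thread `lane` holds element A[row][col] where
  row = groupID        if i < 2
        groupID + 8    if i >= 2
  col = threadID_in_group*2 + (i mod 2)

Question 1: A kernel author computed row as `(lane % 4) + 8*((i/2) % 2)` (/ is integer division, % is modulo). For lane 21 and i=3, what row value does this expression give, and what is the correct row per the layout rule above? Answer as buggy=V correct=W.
buggy=9 correct=13

`(lane % 4) + 8*((i/2) % 2)`[21,3]=>9
lane 21: grp=5 (21/4), tig=1 (21%4)
i=3: r=5+8=13, c=1*2+1=3
row: 9 vs 13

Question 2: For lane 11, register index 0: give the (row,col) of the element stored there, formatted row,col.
11: gr=2,th=3
[0] (2+0,3*2+0) = (2,6)

2,6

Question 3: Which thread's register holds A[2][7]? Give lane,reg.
r: 2->gid=2,r8=0  c: 7->tid=3,i&1=1
L=2*4+3=11  i=0*2+1=1

11,1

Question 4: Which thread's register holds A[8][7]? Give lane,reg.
r:8=>grp=0,rB=1  c:7=>tig=3,lo=1
L=0*4+3=3  i=1*2+1=3

3,3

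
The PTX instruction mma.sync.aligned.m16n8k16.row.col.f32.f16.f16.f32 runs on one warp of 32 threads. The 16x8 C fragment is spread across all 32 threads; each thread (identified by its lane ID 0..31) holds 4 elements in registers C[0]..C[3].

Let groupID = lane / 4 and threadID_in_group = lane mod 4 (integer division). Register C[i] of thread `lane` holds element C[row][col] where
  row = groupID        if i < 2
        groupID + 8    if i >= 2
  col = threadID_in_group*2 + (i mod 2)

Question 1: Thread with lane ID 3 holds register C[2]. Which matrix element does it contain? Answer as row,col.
8,6

lane 3: G=0 (3/4), T=3 (3%4)
i=2: r=0+8=8, c=3*2+0=6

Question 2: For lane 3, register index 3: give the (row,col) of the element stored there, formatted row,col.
8,7

lane 3=>3/4=0, 3 mod 4=3
i=3  r:0+8=>8  c:2·3+1=>7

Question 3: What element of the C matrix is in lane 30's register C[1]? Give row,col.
L=30→G=30>>2=7, T=30&3=2
[1]→row 7+0=7  col 2·2+1=5

7,5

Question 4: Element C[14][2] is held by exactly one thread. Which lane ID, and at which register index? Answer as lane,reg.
25,2

r=14⇒gr=6,Rb=1  c=2⇒th=1,odd=0
L=6*4+1=25  i=1*2+0=2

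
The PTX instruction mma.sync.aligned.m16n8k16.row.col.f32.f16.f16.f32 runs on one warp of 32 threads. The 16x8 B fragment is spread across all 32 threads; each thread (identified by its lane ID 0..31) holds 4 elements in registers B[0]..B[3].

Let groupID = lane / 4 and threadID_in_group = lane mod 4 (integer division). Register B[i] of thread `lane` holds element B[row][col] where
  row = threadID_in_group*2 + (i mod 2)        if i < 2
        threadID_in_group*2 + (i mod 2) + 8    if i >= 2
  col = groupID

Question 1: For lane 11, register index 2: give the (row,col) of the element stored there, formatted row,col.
14,2

lane 11: grp=2 (11/4), tig=3 (11%4)
i=2: r=3*2+0+8=14, c=grp=2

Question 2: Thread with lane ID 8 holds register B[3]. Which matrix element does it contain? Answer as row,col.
9,2

lane 8: gid=2 (8/4), tid=0 (8%4)
i=3: r=0*2+1+8=9, c=gid=2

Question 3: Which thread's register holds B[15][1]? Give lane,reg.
c=1⇒gr=1  r=15⇒Rb=1,th=3,odd=1
L=1*4+3=7  i=1*2+1=3

7,3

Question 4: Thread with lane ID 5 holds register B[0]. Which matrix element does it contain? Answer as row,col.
2,1

L=5→G=5>>2=1, T=5&3=1
[0]→row 1·2+0+0=2  col G=1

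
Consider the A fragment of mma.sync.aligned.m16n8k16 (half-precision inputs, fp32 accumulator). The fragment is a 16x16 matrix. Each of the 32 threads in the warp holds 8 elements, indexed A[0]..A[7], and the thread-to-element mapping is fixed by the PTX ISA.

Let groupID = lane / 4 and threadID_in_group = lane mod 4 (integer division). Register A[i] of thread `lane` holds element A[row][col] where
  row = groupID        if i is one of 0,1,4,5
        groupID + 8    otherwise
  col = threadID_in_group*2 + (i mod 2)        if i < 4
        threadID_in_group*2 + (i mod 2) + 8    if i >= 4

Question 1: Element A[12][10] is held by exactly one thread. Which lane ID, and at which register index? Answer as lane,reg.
17,6

r=12⇒gr=4,Rb=1  c=10⇒Cb=1,th=1,odd=0
L=4*4+1=17  i=1*4+1*2+0=6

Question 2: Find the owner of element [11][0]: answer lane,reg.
12,2

r:11=>grp=3,rB=1  c:0=>cB=0,tig=0,lo=0
L=3*4+0=12  i=0*4+1*2+0=2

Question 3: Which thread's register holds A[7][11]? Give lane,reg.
r=7->g=7,rb=0  c=11->cb=1,t=1,b0=1
L=7*4+1=29  i=1*4+0*2+1=5

29,5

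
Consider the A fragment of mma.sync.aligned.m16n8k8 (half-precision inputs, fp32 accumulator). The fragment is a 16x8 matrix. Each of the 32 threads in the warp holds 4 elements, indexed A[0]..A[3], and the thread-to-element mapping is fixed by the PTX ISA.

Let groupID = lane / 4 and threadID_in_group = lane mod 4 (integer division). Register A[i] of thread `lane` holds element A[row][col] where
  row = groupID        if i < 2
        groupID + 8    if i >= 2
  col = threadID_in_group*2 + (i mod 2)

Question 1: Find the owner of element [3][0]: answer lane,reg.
12,0

r:3=>grp=3,rB=0  c:0=>tig=0,lo=0
L=3*4+0=12  i=0*2+0=0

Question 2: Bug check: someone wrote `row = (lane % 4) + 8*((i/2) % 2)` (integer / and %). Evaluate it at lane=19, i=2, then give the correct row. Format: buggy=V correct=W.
`(lane % 4) + 8*((i/2) % 2)`[19,2]⇒11
lane 19: gr=4 (19/4), th=3 (19%4)
i=2: r=4+8=12, c=3*2+0=6
row: 11 vs 12

buggy=11 correct=12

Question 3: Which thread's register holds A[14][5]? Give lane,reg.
r=14⇒gr=6,Rb=1  c=5⇒th=2,odd=1
L=6*4+2=26  i=1*2+1=3

26,3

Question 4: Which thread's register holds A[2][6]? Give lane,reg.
11,0

r=2->g=2,rb=0  c=6->t=3,b0=0
L=2*4+3=11  i=0*2+0=0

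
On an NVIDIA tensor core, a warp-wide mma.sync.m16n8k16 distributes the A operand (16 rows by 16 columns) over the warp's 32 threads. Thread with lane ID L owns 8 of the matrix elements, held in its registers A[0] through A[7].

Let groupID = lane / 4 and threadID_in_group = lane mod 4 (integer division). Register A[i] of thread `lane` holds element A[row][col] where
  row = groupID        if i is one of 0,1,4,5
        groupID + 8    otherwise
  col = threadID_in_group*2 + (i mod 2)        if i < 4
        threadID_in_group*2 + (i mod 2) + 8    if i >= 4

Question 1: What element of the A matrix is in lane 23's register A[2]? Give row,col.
23: gid=5,tid=3
[2] (5+8,3*2+0+0) = (13,6)

13,6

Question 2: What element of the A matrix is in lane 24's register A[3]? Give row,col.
lane 24->24/4=6, 24 mod 4=0
i=3  r:6+8->14  c:2·0+1+0->1

14,1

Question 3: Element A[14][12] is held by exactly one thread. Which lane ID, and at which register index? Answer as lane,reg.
26,6

r: 14->gid=6,r8=1  c: 12->c8=1,tid=2,i&1=0
L=6*4+2=26  i=1*4+1*2+0=6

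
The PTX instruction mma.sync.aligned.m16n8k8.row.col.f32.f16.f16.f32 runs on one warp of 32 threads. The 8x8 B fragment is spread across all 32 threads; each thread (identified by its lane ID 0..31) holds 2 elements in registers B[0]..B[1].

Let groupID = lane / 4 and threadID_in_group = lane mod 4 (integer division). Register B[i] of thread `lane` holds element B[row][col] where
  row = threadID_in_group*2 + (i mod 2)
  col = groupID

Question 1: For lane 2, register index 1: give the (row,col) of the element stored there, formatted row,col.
L=2⇒gr=2>>2=0, th=2&3=2
[1]⇒row 2·2+1=5  col gr=0

5,0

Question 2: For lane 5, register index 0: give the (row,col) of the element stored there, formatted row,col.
L=5->gid=5>>2=1, tid=5&3=1
[0]->row 1·2+0=2  col gid=1

2,1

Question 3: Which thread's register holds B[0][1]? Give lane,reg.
c: 1->gid=1  r: 0->tid=0,i&1=0
L=1*4+0=4  i=0=0

4,0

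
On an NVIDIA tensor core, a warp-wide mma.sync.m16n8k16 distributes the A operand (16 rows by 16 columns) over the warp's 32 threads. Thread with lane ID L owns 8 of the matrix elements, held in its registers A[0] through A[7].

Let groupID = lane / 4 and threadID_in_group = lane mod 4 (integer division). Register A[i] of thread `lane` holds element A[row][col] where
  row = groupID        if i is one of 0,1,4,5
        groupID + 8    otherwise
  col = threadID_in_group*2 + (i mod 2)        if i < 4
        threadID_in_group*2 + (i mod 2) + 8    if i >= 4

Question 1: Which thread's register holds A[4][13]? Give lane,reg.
r=4->g=4,rb=0  c=13->cb=1,t=2,b0=1
L=4*4+2=18  i=1*4+0*2+1=5

18,5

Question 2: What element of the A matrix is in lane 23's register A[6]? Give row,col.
13,14

23: G=5,T=3
[6] (5+8,3*2+0+8) = (13,14)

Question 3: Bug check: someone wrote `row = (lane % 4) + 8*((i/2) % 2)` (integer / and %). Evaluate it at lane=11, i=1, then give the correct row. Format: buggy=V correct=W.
buggy=3 correct=2

`(lane % 4) + 8*((i/2) % 2)`[11,1]⇒3
L=11⇒gr=11>>2=2, th=11&3=3
[1]⇒row 2+0=2  col 3·2+1+0=7
row: 3 vs 2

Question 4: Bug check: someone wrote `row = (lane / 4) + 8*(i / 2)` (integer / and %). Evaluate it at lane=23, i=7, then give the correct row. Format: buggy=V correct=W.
`(lane / 4) + 8*(i / 2)`[23,7]->29
23: gid=5,tid=3
[7] (5+8,3*2+1+8) = (13,15)
row: 29 vs 13

buggy=29 correct=13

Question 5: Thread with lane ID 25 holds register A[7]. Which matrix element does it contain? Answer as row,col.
lane 25: g=6 (25/4), t=1 (25%4)
i=7: r=6+8=14, c=1*2+1+8=11

14,11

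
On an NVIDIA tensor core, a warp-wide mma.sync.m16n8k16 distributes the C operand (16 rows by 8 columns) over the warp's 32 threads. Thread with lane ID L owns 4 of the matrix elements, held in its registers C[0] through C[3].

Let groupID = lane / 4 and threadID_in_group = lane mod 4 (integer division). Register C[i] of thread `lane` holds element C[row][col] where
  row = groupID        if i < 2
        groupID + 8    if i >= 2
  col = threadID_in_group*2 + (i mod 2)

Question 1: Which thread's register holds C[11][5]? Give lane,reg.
14,3

r=11->g=3,rb=1  c=5->t=2,b0=1
L=3*4+2=14  i=1*2+1=3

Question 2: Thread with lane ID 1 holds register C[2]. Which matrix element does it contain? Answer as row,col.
8,2

lane 1: grp=0 (1/4), tig=1 (1%4)
i=2: r=0+8=8, c=1*2+0=2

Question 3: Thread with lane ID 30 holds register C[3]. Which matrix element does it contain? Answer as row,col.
15,5

lane 30->30/4=7, 30 mod 4=2
i=3  r:7+8->15  c:2·2+1->5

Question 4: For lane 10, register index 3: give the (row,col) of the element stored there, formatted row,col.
10,5

lane 10->10/4=2, 10 mod 4=2
i=3  r:2+8->10  c:2·2+1->5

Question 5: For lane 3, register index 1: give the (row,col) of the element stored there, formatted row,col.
0,7

L=3->g=3>>2=0, t=3&3=3
[1]->row 0+0=0  col 3·2+1=7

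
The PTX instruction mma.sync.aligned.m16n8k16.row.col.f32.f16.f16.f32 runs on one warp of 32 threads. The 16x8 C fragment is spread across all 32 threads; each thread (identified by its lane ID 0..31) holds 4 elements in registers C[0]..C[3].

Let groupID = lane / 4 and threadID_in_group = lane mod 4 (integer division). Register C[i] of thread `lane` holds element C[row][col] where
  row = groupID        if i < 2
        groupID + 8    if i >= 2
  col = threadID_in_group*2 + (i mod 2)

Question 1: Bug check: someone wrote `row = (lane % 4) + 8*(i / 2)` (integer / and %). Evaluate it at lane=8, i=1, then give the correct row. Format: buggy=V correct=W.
buggy=0 correct=2

`(lane % 4) + 8*(i / 2)`[8,1]→0
lane 8→8/4=2, 8 mod 4=0
i=1  r:2+0→2  c:2·0+1→1
row: 0 vs 2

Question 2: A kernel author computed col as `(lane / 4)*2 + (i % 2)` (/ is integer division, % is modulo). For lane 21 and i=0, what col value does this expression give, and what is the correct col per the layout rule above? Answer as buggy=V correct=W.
`(lane / 4)*2 + (i % 2)`[21,0]->10
lane 21->21/4=5, 21 mod 4=1
i=0  r:5+0->5  c:2·1+0->2
col: 10 vs 2

buggy=10 correct=2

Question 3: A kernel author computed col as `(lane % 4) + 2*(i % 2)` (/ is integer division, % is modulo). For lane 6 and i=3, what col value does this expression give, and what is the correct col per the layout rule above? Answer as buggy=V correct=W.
buggy=4 correct=5

`(lane % 4) + 2*(i % 2)`[6,3]->4
L=6->g=6>>2=1, t=6&3=2
[3]->row 1+8=9  col 2·2+1=5
col: 4 vs 5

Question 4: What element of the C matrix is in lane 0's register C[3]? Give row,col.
8,1

0: gr=0,th=0
[3] (0+8,0*2+1) = (8,1)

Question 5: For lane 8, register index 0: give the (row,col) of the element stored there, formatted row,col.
lane 8->8/4=2, 8 mod 4=0
i=0  r:2+0->2  c:2·0+0->0

2,0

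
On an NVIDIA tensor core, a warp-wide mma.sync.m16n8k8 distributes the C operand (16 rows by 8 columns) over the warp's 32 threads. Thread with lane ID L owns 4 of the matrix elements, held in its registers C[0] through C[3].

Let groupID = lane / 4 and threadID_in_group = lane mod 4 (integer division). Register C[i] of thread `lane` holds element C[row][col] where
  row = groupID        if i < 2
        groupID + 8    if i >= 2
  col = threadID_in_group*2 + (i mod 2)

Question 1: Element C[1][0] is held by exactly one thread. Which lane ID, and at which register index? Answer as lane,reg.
4,0

r=1->g=1,rb=0  c=0->t=0,b0=0
L=1*4+0=4  i=0*2+0=0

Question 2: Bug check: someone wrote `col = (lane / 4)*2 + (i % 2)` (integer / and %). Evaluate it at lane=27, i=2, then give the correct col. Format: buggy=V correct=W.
buggy=12 correct=6

`(lane / 4)*2 + (i % 2)`[27,2]⇒12
lane 27: gr=6 (27/4), th=3 (27%4)
i=2: r=6+8=14, c=3*2+0=6
col: 12 vs 6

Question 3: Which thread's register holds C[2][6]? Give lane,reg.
11,0

r=2->g=2,rb=0  c=6->t=3,b0=0
L=2*4+3=11  i=0*2+0=0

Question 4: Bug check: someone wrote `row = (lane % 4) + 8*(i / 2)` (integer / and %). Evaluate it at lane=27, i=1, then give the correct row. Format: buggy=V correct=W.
buggy=3 correct=6

`(lane % 4) + 8*(i / 2)`[27,1]=>3
27: grp=6,tig=3
[1] (6+0,3*2+1) = (6,7)
row: 3 vs 6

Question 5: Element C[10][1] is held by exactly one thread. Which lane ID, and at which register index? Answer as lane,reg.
r=10→G=2,rhi=1  c=1→T=0,p=1
L=2*4+0=8  i=1*2+1=3

8,3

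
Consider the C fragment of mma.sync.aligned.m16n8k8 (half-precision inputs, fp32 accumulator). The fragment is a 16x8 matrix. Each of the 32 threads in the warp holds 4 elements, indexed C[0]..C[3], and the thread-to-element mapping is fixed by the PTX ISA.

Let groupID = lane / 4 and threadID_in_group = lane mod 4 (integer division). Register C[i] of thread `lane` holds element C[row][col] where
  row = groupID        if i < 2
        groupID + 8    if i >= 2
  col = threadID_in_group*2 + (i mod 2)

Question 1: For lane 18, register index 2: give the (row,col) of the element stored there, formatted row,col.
18: gid=4,tid=2
[2] (4+8,2*2+0) = (12,4)

12,4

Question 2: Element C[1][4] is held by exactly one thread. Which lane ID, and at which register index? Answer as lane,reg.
6,0

r: 1->gid=1,r8=0  c: 4->tid=2,i&1=0
L=1*4+2=6  i=0*2+0=0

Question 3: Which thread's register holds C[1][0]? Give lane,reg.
r:1=>grp=1,rB=0  c:0=>tig=0,lo=0
L=1*4+0=4  i=0*2+0=0

4,0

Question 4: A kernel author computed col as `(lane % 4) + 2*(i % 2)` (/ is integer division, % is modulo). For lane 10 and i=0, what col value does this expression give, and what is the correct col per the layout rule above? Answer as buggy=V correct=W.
`(lane % 4) + 2*(i % 2)`[10,0]->2
10: gid=2,tid=2
[0] (2+0,2*2+0) = (2,4)
col: 2 vs 4

buggy=2 correct=4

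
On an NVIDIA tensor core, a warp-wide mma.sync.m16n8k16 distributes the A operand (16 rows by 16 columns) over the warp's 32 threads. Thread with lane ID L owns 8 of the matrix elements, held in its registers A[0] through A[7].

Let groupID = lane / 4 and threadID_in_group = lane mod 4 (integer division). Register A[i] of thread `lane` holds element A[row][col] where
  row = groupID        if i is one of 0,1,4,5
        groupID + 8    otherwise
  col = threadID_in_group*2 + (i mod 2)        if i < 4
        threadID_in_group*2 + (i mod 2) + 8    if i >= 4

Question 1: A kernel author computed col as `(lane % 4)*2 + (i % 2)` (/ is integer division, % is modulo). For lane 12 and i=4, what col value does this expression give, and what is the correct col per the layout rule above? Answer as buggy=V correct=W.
buggy=0 correct=8

`(lane % 4)*2 + (i % 2)`[12,4]->0
lane 12->12/4=3, 12 mod 4=0
i=4  r:3+0->3  c:2·0+0+8->8
col: 0 vs 8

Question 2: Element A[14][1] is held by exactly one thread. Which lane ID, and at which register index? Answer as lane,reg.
r=14→G=6,rhi=1  c=1→chi=0,T=0,p=1
L=6*4+0=24  i=0*4+1*2+1=3

24,3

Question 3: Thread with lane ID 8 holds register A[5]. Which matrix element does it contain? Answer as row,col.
2,9

lane 8: g=2 (8/4), t=0 (8%4)
i=5: r=2+0=2, c=0*2+1+8=9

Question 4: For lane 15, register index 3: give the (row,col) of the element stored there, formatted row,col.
lane 15: gr=3 (15/4), th=3 (15%4)
i=3: r=3+8=11, c=3*2+1+0=7

11,7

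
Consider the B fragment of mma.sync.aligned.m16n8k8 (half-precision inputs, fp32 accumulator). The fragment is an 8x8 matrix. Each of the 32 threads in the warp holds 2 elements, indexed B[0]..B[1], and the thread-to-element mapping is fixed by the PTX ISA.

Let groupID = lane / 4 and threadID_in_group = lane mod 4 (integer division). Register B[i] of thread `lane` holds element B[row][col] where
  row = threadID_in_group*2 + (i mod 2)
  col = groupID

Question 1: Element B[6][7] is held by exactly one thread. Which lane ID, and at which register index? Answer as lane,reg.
31,0

c=7->g=7  r=6->t=3,b0=0
L=7*4+3=31  i=0=0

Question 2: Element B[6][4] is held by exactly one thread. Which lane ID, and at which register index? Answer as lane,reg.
c:4=>grp=4  r:6=>tig=3,lo=0
L=4*4+3=19  i=0=0

19,0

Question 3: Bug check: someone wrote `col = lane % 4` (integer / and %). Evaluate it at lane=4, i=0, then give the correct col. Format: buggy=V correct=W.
buggy=0 correct=1

`lane % 4`[4,0]->0
4: g=1,t=0
[0] (0*2+0,1) = (0,1)
col: 0 vs 1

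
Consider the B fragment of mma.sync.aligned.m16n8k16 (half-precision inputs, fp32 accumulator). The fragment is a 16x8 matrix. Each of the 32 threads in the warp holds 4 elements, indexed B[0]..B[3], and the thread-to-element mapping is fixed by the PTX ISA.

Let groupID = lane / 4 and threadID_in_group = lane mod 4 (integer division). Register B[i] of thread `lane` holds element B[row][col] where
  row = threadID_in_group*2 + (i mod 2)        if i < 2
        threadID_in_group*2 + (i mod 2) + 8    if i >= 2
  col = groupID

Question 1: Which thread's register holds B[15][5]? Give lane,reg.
23,3

c=5⇒gr=5  r=15⇒Rb=1,th=3,odd=1
L=5*4+3=23  i=1*2+1=3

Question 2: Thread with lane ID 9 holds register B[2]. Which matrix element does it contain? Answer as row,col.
lane 9: G=2 (9/4), T=1 (9%4)
i=2: r=1*2+0+8=10, c=G=2

10,2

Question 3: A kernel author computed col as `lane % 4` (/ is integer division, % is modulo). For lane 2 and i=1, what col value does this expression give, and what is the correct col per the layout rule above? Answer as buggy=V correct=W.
buggy=2 correct=0

`lane % 4`[2,1]⇒2
lane 2⇒2/4=0, 2 mod 4=2
i=1  r:2·2+1+0⇒5  c:0
col: 2 vs 0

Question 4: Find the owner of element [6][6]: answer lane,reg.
27,0

c=6→G=6  r=6→rhi=0,T=3,p=0
L=6*4+3=27  i=0*2+0=0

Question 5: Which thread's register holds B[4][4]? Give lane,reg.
c=4⇒gr=4  r=4⇒Rb=0,th=2,odd=0
L=4*4+2=18  i=0*2+0=0

18,0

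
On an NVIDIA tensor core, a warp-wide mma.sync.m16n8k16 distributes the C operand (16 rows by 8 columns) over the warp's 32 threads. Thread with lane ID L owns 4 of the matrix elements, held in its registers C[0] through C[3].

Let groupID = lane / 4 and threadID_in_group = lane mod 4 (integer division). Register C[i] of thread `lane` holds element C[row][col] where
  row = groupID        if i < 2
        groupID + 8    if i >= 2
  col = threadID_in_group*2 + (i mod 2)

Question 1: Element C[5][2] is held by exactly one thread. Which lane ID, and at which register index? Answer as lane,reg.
21,0

r:5=>grp=5,rB=0  c:2=>tig=1,lo=0
L=5*4+1=21  i=0*2+0=0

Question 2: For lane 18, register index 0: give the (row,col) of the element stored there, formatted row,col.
4,4

lane 18->18/4=4, 18 mod 4=2
i=0  r:4+0->4  c:2·2+0->4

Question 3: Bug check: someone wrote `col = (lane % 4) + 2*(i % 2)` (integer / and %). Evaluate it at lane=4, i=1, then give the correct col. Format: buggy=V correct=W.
buggy=2 correct=1

`(lane % 4) + 2*(i % 2)`[4,1]->2
lane 4: g=1 (4/4), t=0 (4%4)
i=1: r=1+0=1, c=0*2+1=1
col: 2 vs 1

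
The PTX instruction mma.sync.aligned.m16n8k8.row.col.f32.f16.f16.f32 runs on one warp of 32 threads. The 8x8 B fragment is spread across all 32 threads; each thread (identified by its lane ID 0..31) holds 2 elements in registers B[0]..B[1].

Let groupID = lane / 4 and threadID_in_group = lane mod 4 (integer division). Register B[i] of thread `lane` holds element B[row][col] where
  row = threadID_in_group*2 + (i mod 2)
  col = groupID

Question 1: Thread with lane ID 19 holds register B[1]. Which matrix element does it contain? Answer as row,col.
lane 19: gr=4 (19/4), th=3 (19%4)
i=1: r=3*2+1=7, c=gr=4

7,4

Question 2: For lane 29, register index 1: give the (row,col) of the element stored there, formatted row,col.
29: G=7,T=1
[1] (1*2+1,7) = (3,7)

3,7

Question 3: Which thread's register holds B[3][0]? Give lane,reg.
c=0→G=0  r=3→T=1,p=1
L=0*4+1=1  i=1=1

1,1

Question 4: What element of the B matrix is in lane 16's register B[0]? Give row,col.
0,4

lane 16->16/4=4, 16 mod 4=0
i=0  r:2·0+0->0  c:4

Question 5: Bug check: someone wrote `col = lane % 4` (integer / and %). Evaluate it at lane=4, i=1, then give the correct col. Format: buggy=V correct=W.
buggy=0 correct=1

`lane % 4`[4,1]->0
lane 4->4/4=1, 4 mod 4=0
i=1  r:2·0+1->1  c:1
col: 0 vs 1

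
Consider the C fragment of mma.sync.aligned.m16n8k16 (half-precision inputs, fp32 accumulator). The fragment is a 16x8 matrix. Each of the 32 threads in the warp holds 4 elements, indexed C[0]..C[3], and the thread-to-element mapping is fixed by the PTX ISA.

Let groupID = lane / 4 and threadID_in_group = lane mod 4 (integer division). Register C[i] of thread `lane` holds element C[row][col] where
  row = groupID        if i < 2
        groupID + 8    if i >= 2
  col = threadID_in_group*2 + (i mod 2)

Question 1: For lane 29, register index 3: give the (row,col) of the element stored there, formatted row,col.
15,3

29: G=7,T=1
[3] (7+8,1*2+1) = (15,3)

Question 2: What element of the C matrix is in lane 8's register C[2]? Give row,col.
lane 8->8/4=2, 8 mod 4=0
i=2  r:2+8->10  c:2·0+0->0

10,0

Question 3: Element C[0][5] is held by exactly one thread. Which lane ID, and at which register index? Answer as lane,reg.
r=0->g=0,rb=0  c=5->t=2,b0=1
L=0*4+2=2  i=0*2+1=1

2,1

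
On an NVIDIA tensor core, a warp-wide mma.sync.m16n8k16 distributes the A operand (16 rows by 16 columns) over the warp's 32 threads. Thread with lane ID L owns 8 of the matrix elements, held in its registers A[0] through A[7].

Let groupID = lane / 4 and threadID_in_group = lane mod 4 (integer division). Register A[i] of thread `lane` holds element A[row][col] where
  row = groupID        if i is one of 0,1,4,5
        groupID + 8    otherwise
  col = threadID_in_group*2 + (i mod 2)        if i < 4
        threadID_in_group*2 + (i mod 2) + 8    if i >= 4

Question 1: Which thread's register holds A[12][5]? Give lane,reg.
18,3

r=12⇒gr=4,Rb=1  c=5⇒Cb=0,th=2,odd=1
L=4*4+2=18  i=0*4+1*2+1=3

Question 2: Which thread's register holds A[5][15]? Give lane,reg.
r:5=>grp=5,rB=0  c:15=>cB=1,tig=3,lo=1
L=5*4+3=23  i=1*4+0*2+1=5

23,5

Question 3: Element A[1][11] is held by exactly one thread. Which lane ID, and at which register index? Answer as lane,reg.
r=1⇒gr=1,Rb=0  c=11⇒Cb=1,th=1,odd=1
L=1*4+1=5  i=1*4+0*2+1=5

5,5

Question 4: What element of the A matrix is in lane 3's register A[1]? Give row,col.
0,7

lane 3=>3/4=0, 3 mod 4=3
i=1  r:0+0=>0  c:2·3+1+0=>7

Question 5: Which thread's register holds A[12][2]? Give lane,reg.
r: 12->gid=4,r8=1  c: 2->c8=0,tid=1,i&1=0
L=4*4+1=17  i=0*4+1*2+0=2

17,2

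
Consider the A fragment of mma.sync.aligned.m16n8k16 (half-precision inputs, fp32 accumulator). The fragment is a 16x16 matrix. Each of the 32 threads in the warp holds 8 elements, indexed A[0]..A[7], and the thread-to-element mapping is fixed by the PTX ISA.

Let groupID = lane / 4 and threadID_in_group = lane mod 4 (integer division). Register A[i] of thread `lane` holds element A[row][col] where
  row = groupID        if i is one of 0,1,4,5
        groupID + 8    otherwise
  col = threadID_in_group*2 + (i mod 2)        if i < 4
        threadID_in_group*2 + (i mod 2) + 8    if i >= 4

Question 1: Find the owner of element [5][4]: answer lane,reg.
r=5->g=5,rb=0  c=4->cb=0,t=2,b0=0
L=5*4+2=22  i=0*4+0*2+0=0

22,0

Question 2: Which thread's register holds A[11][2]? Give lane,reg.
13,2

r=11->g=3,rb=1  c=2->cb=0,t=1,b0=0
L=3*4+1=13  i=0*4+1*2+0=2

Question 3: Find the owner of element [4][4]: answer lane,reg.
18,0

r: 4->gid=4,r8=0  c: 4->c8=0,tid=2,i&1=0
L=4*4+2=18  i=0*4+0*2+0=0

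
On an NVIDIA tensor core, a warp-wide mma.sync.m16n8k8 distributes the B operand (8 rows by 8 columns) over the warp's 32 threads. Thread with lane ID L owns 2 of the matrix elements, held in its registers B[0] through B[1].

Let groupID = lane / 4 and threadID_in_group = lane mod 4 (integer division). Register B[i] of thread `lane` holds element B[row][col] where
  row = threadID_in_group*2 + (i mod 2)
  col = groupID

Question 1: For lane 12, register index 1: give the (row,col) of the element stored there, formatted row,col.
L=12=>grp=12>>2=3, tig=12&3=0
[1]=>row 0·2+1=1  col grp=3

1,3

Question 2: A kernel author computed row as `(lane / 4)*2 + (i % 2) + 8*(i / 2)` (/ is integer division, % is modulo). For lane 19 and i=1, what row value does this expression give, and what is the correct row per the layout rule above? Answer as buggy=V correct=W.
`(lane / 4)*2 + (i % 2) + 8*(i / 2)`[19,1]->9
L=19->g=19>>2=4, t=19&3=3
[1]->row 3·2+1=7  col g=4
row: 9 vs 7

buggy=9 correct=7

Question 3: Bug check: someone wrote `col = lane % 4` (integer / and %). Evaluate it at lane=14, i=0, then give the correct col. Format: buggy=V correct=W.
buggy=2 correct=3

`lane % 4`[14,0]->2
L=14->g=14>>2=3, t=14&3=2
[0]->row 2·2+0=4  col g=3
col: 2 vs 3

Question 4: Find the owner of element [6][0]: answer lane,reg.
3,0

c: 0->gid=0  r: 6->tid=3,i&1=0
L=0*4+3=3  i=0=0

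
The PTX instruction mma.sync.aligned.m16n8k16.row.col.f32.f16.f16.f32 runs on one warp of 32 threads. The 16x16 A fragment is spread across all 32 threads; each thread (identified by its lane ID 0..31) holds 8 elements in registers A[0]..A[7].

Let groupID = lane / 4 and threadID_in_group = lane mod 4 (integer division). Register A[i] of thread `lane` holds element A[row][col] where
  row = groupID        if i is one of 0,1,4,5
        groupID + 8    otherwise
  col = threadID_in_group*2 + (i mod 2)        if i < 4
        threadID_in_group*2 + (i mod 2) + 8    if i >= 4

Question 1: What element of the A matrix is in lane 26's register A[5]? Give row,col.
26: g=6,t=2
[5] (6+0,2*2+1+8) = (6,13)

6,13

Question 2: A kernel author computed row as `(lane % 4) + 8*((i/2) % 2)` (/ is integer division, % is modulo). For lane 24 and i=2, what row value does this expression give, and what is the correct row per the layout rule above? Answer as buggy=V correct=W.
buggy=8 correct=14

`(lane % 4) + 8*((i/2) % 2)`[24,2]->8
24: gid=6,tid=0
[2] (6+8,0*2+0+0) = (14,0)
row: 8 vs 14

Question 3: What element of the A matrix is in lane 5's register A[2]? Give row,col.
lane 5=>5/4=1, 5 mod 4=1
i=2  r:1+8=>9  c:2·1+0+0=>2

9,2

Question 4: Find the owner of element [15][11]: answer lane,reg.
r=15→G=7,rhi=1  c=11→chi=1,T=1,p=1
L=7*4+1=29  i=1*4+1*2+1=7

29,7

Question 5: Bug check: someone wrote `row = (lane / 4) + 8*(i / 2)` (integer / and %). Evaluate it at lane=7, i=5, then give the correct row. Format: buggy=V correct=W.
`(lane / 4) + 8*(i / 2)`[7,5]=>17
7: grp=1,tig=3
[5] (1+0,3*2+1+8) = (1,15)
row: 17 vs 1

buggy=17 correct=1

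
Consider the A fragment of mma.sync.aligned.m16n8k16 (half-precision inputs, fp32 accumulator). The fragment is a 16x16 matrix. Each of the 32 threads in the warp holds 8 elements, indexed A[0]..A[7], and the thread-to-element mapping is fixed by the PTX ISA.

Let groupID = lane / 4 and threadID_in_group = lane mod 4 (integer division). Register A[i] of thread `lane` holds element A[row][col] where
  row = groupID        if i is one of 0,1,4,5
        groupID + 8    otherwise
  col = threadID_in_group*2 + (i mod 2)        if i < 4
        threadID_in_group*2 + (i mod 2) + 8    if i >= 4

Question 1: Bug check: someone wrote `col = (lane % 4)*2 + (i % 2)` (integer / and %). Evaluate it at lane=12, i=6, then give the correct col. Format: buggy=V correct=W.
buggy=0 correct=8

`(lane % 4)*2 + (i % 2)`[12,6]⇒0
lane 12: gr=3 (12/4), th=0 (12%4)
i=6: r=3+8=11, c=0*2+0+8=8
col: 0 vs 8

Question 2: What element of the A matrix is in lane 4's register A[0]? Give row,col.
lane 4: gr=1 (4/4), th=0 (4%4)
i=0: r=1+0=1, c=0*2+0+0=0

1,0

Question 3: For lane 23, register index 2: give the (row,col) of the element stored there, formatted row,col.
lane 23: gid=5 (23/4), tid=3 (23%4)
i=2: r=5+8=13, c=3*2+0+0=6

13,6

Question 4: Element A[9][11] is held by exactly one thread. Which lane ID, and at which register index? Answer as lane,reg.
r=9->g=1,rb=1  c=11->cb=1,t=1,b0=1
L=1*4+1=5  i=1*4+1*2+1=7

5,7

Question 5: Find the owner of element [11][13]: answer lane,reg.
r=11->g=3,rb=1  c=13->cb=1,t=2,b0=1
L=3*4+2=14  i=1*4+1*2+1=7

14,7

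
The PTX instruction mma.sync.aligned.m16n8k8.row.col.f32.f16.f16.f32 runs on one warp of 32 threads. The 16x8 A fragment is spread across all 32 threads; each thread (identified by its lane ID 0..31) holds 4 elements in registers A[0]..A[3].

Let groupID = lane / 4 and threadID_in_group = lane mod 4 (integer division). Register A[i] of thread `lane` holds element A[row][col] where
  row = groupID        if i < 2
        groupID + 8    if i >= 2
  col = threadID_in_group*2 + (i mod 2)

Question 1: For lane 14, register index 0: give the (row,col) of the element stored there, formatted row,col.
3,4

lane 14→14/4=3, 14 mod 4=2
i=0  r:3+0→3  c:2·2+0→4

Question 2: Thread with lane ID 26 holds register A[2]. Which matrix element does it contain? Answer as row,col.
14,4

L=26=>grp=26>>2=6, tig=26&3=2
[2]=>row 6+8=14  col 2·2+0=4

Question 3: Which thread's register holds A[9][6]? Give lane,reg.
7,2

r=9->g=1,rb=1  c=6->t=3,b0=0
L=1*4+3=7  i=1*2+0=2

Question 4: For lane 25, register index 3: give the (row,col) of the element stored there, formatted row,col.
lane 25: g=6 (25/4), t=1 (25%4)
i=3: r=6+8=14, c=1*2+1=3

14,3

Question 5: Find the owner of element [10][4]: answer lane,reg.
10,2

r=10⇒gr=2,Rb=1  c=4⇒th=2,odd=0
L=2*4+2=10  i=1*2+0=2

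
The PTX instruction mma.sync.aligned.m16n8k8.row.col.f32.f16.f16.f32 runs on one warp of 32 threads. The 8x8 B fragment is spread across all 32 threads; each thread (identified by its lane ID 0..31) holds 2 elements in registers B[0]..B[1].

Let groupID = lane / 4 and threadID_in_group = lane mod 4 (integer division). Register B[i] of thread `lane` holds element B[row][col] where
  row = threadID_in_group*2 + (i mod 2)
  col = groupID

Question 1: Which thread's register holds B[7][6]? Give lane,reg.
27,1

c=6->g=6  r=7->t=3,b0=1
L=6*4+3=27  i=1=1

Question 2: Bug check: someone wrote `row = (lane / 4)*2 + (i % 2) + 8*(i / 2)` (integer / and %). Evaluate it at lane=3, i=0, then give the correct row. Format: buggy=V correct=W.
`(lane / 4)*2 + (i % 2) + 8*(i / 2)`[3,0]→0
3: G=0,T=3
[0] (3*2+0,0) = (6,0)
row: 0 vs 6

buggy=0 correct=6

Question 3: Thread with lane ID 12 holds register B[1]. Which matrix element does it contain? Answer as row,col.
1,3

L=12->g=12>>2=3, t=12&3=0
[1]->row 0·2+1=1  col g=3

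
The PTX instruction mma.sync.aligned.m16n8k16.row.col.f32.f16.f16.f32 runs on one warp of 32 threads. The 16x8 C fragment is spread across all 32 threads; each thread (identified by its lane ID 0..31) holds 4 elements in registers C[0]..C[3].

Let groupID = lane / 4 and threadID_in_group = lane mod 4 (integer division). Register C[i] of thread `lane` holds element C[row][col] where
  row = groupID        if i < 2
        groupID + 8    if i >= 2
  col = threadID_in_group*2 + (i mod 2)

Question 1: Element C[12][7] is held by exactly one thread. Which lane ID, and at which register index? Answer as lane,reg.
19,3

r=12->g=4,rb=1  c=7->t=3,b0=1
L=4*4+3=19  i=1*2+1=3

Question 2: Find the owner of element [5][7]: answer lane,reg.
r=5→G=5,rhi=0  c=7→T=3,p=1
L=5*4+3=23  i=0*2+1=1

23,1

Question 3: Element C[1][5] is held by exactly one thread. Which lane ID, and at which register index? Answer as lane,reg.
6,1

r=1->g=1,rb=0  c=5->t=2,b0=1
L=1*4+2=6  i=0*2+1=1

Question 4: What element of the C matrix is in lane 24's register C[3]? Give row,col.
14,1

lane 24: gr=6 (24/4), th=0 (24%4)
i=3: r=6+8=14, c=0*2+1=1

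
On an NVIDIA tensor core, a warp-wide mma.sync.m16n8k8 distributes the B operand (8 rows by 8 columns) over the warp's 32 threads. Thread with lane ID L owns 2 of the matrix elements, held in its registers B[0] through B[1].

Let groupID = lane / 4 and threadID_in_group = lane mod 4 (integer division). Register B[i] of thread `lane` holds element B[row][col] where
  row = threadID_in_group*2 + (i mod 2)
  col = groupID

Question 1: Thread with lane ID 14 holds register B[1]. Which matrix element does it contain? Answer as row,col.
5,3

L=14->g=14>>2=3, t=14&3=2
[1]->row 2·2+1=5  col g=3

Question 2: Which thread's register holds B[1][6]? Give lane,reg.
c=6⇒gr=6  r=1⇒th=0,odd=1
L=6*4+0=24  i=1=1

24,1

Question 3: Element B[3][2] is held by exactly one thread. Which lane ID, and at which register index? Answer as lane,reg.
c=2->g=2  r=3->t=1,b0=1
L=2*4+1=9  i=1=1

9,1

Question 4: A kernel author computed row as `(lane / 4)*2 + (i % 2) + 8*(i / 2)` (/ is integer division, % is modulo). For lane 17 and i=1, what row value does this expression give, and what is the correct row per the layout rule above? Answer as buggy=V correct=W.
buggy=9 correct=3

`(lane / 4)*2 + (i % 2) + 8*(i / 2)`[17,1]=>9
lane 17=>17/4=4, 17 mod 4=1
i=1  r:2·1+1=>3  c:4
row: 9 vs 3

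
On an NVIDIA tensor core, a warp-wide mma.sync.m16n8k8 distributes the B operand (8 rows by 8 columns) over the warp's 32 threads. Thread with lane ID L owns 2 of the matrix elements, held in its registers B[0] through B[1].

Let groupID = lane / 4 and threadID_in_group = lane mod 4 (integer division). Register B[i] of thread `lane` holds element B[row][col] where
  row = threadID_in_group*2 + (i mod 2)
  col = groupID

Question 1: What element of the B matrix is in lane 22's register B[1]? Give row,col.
5,5

L=22→G=22>>2=5, T=22&3=2
[1]→row 2·2+1=5  col G=5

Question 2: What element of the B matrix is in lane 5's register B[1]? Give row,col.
5: grp=1,tig=1
[1] (1*2+1,1) = (3,1)

3,1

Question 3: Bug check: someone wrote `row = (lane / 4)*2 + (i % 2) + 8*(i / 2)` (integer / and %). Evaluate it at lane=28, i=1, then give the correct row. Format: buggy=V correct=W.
buggy=15 correct=1

`(lane / 4)*2 + (i % 2) + 8*(i / 2)`[28,1]->15
L=28->g=28>>2=7, t=28&3=0
[1]->row 0·2+1=1  col g=7
row: 15 vs 1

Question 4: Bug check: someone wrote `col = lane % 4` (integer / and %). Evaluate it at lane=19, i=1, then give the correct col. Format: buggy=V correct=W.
buggy=3 correct=4

`lane % 4`[19,1]→3
lane 19: G=4 (19/4), T=3 (19%4)
i=1: r=3*2+1=7, c=G=4
col: 3 vs 4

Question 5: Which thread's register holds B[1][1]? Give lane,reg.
c=1->g=1  r=1->t=0,b0=1
L=1*4+0=4  i=1=1

4,1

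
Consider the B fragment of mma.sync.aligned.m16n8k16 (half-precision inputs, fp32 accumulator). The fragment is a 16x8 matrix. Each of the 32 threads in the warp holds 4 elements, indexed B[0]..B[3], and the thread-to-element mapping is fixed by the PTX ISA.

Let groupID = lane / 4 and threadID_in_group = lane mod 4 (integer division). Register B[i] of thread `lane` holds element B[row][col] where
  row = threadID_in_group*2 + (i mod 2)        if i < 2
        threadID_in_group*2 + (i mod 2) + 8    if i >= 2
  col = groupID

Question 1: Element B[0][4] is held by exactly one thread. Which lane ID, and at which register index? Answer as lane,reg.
16,0

c=4⇒gr=4  r=0⇒Rb=0,th=0,odd=0
L=4*4+0=16  i=0*2+0=0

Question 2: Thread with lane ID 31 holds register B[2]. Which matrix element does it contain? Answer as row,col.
14,7

31: g=7,t=3
[2] (3*2+0+8,7) = (14,7)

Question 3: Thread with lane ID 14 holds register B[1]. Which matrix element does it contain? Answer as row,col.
lane 14: G=3 (14/4), T=2 (14%4)
i=1: r=2*2+1+0=5, c=G=3

5,3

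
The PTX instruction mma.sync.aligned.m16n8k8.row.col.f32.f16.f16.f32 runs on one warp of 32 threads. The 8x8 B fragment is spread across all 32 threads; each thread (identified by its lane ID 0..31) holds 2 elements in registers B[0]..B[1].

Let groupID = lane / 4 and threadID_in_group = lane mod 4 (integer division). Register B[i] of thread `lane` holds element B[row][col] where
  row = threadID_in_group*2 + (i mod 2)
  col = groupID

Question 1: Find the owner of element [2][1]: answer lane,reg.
5,0

c: 1->gid=1  r: 2->tid=1,i&1=0
L=1*4+1=5  i=0=0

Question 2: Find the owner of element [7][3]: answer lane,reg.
15,1

c: 3->gid=3  r: 7->tid=3,i&1=1
L=3*4+3=15  i=1=1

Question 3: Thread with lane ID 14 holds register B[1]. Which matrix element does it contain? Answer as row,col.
lane 14: gr=3 (14/4), th=2 (14%4)
i=1: r=2*2+1=5, c=gr=3

5,3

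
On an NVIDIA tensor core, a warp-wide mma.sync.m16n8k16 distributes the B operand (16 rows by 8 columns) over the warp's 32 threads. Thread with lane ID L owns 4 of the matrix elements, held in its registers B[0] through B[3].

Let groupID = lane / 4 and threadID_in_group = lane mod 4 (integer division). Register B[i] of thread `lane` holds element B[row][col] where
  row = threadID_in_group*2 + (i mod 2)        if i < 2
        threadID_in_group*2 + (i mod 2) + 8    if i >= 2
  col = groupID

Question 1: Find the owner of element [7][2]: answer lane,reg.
11,1

c: 2->gid=2  r: 7->r8=0,tid=3,i&1=1
L=2*4+3=11  i=0*2+1=1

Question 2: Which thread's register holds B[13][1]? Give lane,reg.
c=1->g=1  r=13->rb=1,t=2,b0=1
L=1*4+2=6  i=1*2+1=3

6,3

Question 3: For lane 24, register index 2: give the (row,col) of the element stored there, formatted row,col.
8,6

lane 24⇒24/4=6, 24 mod 4=0
i=2  r:2·0+0+8⇒8  c:6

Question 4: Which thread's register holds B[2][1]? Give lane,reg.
c=1→G=1  r=2→rhi=0,T=1,p=0
L=1*4+1=5  i=0*2+0=0

5,0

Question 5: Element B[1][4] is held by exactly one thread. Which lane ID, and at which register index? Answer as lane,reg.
c=4->g=4  r=1->rb=0,t=0,b0=1
L=4*4+0=16  i=0*2+1=1

16,1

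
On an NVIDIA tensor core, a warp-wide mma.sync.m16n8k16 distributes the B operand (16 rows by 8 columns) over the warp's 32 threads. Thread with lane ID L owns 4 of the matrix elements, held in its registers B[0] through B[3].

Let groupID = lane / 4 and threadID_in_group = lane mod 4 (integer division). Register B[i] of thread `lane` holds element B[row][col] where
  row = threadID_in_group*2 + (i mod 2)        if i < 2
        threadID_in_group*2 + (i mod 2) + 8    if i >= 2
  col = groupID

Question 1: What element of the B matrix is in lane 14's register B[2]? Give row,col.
14: G=3,T=2
[2] (2*2+0+8,3) = (12,3)

12,3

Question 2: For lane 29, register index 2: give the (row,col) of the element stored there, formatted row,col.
10,7

L=29→G=29>>2=7, T=29&3=1
[2]→row 1·2+0+8=10  col G=7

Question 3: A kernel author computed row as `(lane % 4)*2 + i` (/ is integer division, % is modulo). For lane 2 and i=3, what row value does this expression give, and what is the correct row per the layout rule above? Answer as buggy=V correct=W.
`(lane % 4)*2 + i`[2,3]→7
L=2→G=2>>2=0, T=2&3=2
[3]→row 2·2+1+8=13  col G=0
row: 7 vs 13

buggy=7 correct=13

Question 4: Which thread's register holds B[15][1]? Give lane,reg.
7,3

c: 1->gid=1  r: 15->r8=1,tid=3,i&1=1
L=1*4+3=7  i=1*2+1=3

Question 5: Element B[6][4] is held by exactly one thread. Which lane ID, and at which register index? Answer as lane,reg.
19,0

c=4→G=4  r=6→rhi=0,T=3,p=0
L=4*4+3=19  i=0*2+0=0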